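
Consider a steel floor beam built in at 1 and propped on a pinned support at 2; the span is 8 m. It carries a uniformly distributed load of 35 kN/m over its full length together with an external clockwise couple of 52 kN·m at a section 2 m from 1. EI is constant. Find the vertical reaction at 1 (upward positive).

Take the reaction at 2 as the redundant and release it; the primary structure is a cantilever fixed at 1.
Primary-structure tip deflection at 2 by superposition:
  UDL 35: wL⁴/(8EI) = 17920/EI
  clockwise couple 52 at a = 2: M₀a(2L − a)/(2EI) = 728/EI
  δ_0 = 18648/EI
Tip deflection under a unit load at 2: L³/(3EI) = 170.7/EI.
The prop prevents deflection at 2: R_2 = δ_0/δ_{22} = 18648/170.7 = 109.3 kN.
Vertical equilibrium: R_1 = ΣP − R_2 = 280 − 109.3 = 170.7 kN.

R_1 = 170.7 kN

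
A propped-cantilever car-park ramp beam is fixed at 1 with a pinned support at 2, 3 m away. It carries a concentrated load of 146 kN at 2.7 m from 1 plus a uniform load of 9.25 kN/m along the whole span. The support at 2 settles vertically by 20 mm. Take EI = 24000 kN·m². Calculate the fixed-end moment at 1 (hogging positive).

M_1 = 192.1 kN·m

Release the roller at 2. Primary structure: cantilever fixed at 1.
Downward deflection at the released point 2 due to the loads:
  point load 146 at a = 2.7: Pa²(3L − a)/(6EI) = 1118/EI
  UDL 9.25: wL⁴/(8EI) = 93.66/EI
  δ_0 = 1211/EI
Flexibility coefficient — unit upward force at 2: δ_{22} = L³/(3EI) = 9/EI.
With EI = 24000 kN·m²: δ_0 = 0.050467 m and δ_{22} = 0.000375 m/kN.
Compatibility — the beam at 2 must follow the support down by 0.02 m: δ_0 − R_2·δ_{22} = 0.02, so R_2 = (0.050467 − 0.02)/0.000375 = 81.25 kN.
Moment equilibrium about 1: M_1 = Σ(load moments about 1) − R_2·L = 435.8 − 81.25×3 = 192.1 kN·m.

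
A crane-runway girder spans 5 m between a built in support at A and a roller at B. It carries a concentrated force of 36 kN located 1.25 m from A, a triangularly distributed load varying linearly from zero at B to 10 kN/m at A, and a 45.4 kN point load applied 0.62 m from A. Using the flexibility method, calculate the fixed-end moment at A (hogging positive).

M_A = 69.33 kN·m

Remove the prop at B; the released (primary) structure is a cantilever built in at A.
Primary-structure tip deflection at B by superposition:
  point load 36 at a = 1.25: Pa²(3L − a)/(6EI) = 128.9/EI
  triangular load, peak 10 at the fixed end: w₀L⁴/(30EI) = 208.3/EI
  point load 45.4 at a = 0.62: Pa²(3L − a)/(6EI) = 41.83/EI
  δ_0 = 379.1/EI
Tip deflection under a unit load at B: L³/(3EI) = 41.67/EI.
Compatibility at B: δ_0 − R_B·δ_{BB} = 0, so R_B = 379.1/41.67 = 9.098 kN.
Moment equilibrium about A: M_A = Σ(load moments about A) − R_B·L = 114.8 − 9.098×5 = 69.33 kN·m.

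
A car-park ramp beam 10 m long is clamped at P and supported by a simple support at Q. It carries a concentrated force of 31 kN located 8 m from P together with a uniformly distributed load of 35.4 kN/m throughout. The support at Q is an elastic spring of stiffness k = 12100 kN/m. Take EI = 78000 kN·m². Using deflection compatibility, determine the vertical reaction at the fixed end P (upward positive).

R_P = 233.4 kN

Remove the prop at Q; the released (primary) structure is a cantilever built in at P.
Downward deflection at the released point Q due to the loads:
  point load 31 at a = 8: Pa²(3L − a)/(6EI) = 7275/EI
  UDL 35.4: wL⁴/(8EI) = 44250/EI
  δ_0 = 51525/EI
Flexibility coefficient — unit upward force at Q: δ_{QQ} = L³/(3EI) = 333.3/EI.
With EI = 78000 kN·m²: δ_0 = 0.66057 m and δ_{QQ} = 0.004274 m/kN.
Compatibility — the spring shortens by R_Q/k under the reaction it provides: δ_0 − R_Q·δ_{QQ} = R_Q/k. With 1/k = 0.000083 m/kN, R_Q = δ_0 / (δ_{QQ} + 1/k) = 0.66057 / (0.004274 + 0.000083) = 151.6 kN.
Vertical equilibrium: R_P = ΣP − R_Q = 385 − 151.6 = 233.4 kN.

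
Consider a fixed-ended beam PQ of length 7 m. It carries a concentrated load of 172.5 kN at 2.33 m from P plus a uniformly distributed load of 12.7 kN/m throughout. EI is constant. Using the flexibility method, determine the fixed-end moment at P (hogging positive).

M_P = 230.7 kN·m

Take the two fixed-end moments M_P, M_Q as redundants; the released structure is the simple span PQ.
Simple-span end rotations at P and Q under the given loads:
  at P: point load 172.5 at a = 2.33: Pab(L + b)/(6LEI) = 521.5/EI
  at Q: point load 172.5 at a = 2.33: Pab(L + a)/(6LEI) = 417/EI
  at P: UDL 12.7: wL³/(24EI) = 181.5/EI
  at Q: UDL 12.7: wL³/(24EI) = 181.5/EI
  θ_P0 = 703/EI,  θ_Q0 = 598.5/EI
Flexibility coefficients: a unit moment at one end gives L/(3EI) there and L/(6EI) at the far end, so f₁₁ = f₂₂ = 2.333/EI and f₁₂ = f₂₁ = 1.167/EI.
Compatibility — zero rotation at each built-in end:
  2.333 M_P + 1.167 M_Q = 703
  1.167 M_P + 2.333 M_Q = 598.5
Solving the pair gives M_P = 230.7 kN·m and M_Q = 141.1 kN·m (hogging).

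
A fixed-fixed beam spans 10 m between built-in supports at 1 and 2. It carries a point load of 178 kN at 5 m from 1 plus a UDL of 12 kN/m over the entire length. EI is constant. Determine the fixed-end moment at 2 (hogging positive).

M_2 = 322.5 kN·m

Take the two fixed-end moments M_1, M_2 as redundants; the released structure is the simple span 12.
Simple-span end rotations at 1 and 2 under the given loads:
  at 1: point load 178 at a = 5: Pab(L + b)/(6LEI) = 1112/EI
  at 2: point load 178 at a = 5: Pab(L + a)/(6LEI) = 1112/EI
  at 1: UDL 12: wL³/(24EI) = 500/EI
  at 2: UDL 12: wL³/(24EI) = 500/EI
  θ_10 = 1612/EI,  θ_20 = 1612/EI
Flexibility coefficients: a unit moment at one end gives L/(3EI) there and L/(6EI) at the far end, so f₁₁ = f₂₂ = 3.333/EI and f₁₂ = f₂₁ = 1.667/EI.
Compatibility — zero rotation at each built-in end:
  3.333 M_1 + 1.667 M_2 = 1612
  1.667 M_1 + 3.333 M_2 = 1612
Solving the pair gives M_1 = 322.5 kN·m and M_2 = 322.5 kN·m (hogging).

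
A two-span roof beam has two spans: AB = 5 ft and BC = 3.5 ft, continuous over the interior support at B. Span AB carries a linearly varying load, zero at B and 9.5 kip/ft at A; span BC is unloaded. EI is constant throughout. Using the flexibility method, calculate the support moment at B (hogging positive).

M_B = 8.15 kip·ft

Take M_B as the redundant. Released structure: two simple spans AB and BC with a hinge at B.
Discontinuity in slope at B on the released structure — sum the simple-span end rotations:
  span AB: triangular load, peak 9.5: 7w₀L³/(360EI) = 23.09/EI
  relative rotation θ_0 = (23.09 + 0)/EI = 23.09/EI
A unit hogging moment at B produces rotation L₁/(3EI) + L₂/(3EI) = 2.833/EI.
Compatibility: M_B·(L₁+L₂)/(3EI) = θ_0, giving M_B = 8.15 kip·ft (hogging).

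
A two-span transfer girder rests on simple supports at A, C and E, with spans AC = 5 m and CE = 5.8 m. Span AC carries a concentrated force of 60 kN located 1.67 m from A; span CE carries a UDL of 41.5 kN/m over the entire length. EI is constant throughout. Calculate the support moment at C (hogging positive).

Take M_C as the redundant. Released structure: two simple spans AC and CE with a hinge at C.
Discontinuity in slope at C on the released structure — sum the simple-span end rotations:
  span AC: point load 60 at a = 1.67: Pab(L + a)/(6LEI) = 74.19/EI
  span CE: UDL 41.5: wL³/(24EI) = 337.4/EI
  relative rotation θ_0 = (74.19 + 337.4)/EI = 411.6/EI
A unit hogging moment at C produces rotation L₁/(3EI) + L₂/(3EI) = 3.6/EI.
Compatibility: M_C·(L₁+L₂)/(3EI) = θ_0, giving M_C = 114.3 kN·m (hogging).

M_C = 114.3 kN·m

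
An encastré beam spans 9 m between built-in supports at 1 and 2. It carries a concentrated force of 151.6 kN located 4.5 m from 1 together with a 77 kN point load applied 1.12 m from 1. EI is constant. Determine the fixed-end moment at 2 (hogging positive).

Take the two fixed-end moments M_1, M_2 as redundants; the released structure is the simple span 12.
Simple-span end rotations at 1 and 2 under the given loads:
  at 1: point load 151.6 at a = 4.5: Pab(L + b)/(6LEI) = 767.5/EI
  at 2: point load 151.6 at a = 4.5: Pab(L + a)/(6LEI) = 767.5/EI
  at 1: point load 77 at a = 1.12: Pab(L + b)/(6LEI) = 212.4/EI
  at 2: point load 77 at a = 1.12: Pab(L + a)/(6LEI) = 127.4/EI
  θ_10 = 979.9/EI,  θ_20 = 894.8/EI
Flexibility coefficients: a unit moment at one end gives L/(3EI) there and L/(6EI) at the far end, so f₁₁ = f₂₂ = 3/EI and f₁₂ = f₂₁ = 1.5/EI.
Compatibility — zero rotation at each built-in end:
  3 M_1 + 1.5 M_2 = 979.9
  1.5 M_1 + 3 M_2 = 894.8
Solving the pair gives M_1 = 236.7 kN·m and M_2 = 179.9 kN·m (hogging).

M_2 = 179.9 kN·m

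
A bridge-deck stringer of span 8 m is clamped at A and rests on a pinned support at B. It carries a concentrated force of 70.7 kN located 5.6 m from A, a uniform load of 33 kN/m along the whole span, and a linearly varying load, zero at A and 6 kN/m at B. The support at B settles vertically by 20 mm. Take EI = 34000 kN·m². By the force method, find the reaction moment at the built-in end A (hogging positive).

M_A = 395.5 kN·m

Remove the prop at B; the released (primary) structure is a cantilever built in at A.
Free-end deflection of the primary structure under the applied loading (downward +):
  point load 70.7 at a = 5.6: Pa²(3L − a)/(6EI) = 6799/EI
  UDL 33: wL⁴/(8EI) = 16896/EI
  triangular load, peak 6 at the free end: 11w₀L⁴/(120EI) = 2253/EI
  δ_0 = 25948/EI
Flexibility coefficient — unit upward force at B: δ_{BB} = L³/(3EI) = 170.7/EI.
With EI = 34000 kN·m²: δ_0 = 0.76318 m and δ_{BB} = 0.00502 m/kN.
Compatibility — the beam at B must follow the support down by 0.02 m: δ_0 − R_B·δ_{BB} = 0.02, so R_B = (0.76318 − 0.02)/0.00502 = 148.1 kN.
Moment equilibrium about A: M_A = Σ(load moments about A) − R_B·L = 1580 − 148.1×8 = 395.5 kN·m.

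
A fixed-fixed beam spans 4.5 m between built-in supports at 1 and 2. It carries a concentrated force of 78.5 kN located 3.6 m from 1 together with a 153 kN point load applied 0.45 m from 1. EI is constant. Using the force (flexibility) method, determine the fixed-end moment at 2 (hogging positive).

Release both end moments; the primary structure is a simply-supported span 12 with redundants M_1 and M_2.
Simple-span end rotations at 1 and 2 under the given loads:
  at 1: point load 78.5 at a = 3.6: Pab(L + b)/(6LEI) = 50.87/EI
  at 2: point load 78.5 at a = 3.6: Pab(L + a)/(6LEI) = 76.3/EI
  at 1: point load 153 at a = 0.45: Pab(L + b)/(6LEI) = 88.3/EI
  at 2: point load 153 at a = 0.45: Pab(L + a)/(6LEI) = 51.12/EI
  θ_10 = 139.2/EI,  θ_20 = 127.4/EI
Flexibility coefficients: a unit moment at one end gives L/(3EI) there and L/(6EI) at the far end, so f₁₁ = f₂₂ = 1.5/EI and f₁₂ = f₂₁ = 0.75/EI.
Compatibility — zero rotation at each built-in end:
  1.5 M_1 + 0.75 M_2 = 139.2
  0.75 M_1 + 1.5 M_2 = 127.4
Solving the pair gives M_1 = 67.07 kN·m and M_2 = 51.41 kN·m (hogging).

M_2 = 51.41 kN·m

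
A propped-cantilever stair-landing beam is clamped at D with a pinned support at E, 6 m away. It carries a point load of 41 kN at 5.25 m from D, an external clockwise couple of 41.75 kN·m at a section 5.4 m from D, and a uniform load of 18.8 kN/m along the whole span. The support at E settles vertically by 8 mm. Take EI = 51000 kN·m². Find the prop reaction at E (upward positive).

Choose R_E as the redundant. The primary structure is the cantilever fixed at D.
Free-end deflection of the primary structure under the applied loading (downward +):
  point load 41 at a = 5.25: Pa²(3L − a)/(6EI) = 2401/EI
  clockwise couple 41.75 at a = 5.4: M₀a(2L − a)/(2EI) = 744/EI
  UDL 18.8: wL⁴/(8EI) = 3046/EI
  δ_0 = 6191/EI
Tip deflection under a unit load at E: L³/(3EI) = 72/EI.
With EI = 51000 kN·m²: δ_0 = 0.12139 m and δ_{EE} = 0.001412 m/kN.
Compatibility — the beam at E must follow the support down by 0.008 m: δ_0 − R_E·δ_{EE} = 0.008, so R_E = (0.12139 − 0.008)/0.001412 = 80.32 kN.

R_E = 80.32 kN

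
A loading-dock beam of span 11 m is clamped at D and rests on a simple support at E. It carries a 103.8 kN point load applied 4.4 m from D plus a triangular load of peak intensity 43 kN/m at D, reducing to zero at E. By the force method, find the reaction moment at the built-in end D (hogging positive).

Remove the prop at E; the released (primary) structure is a cantilever built in at D.
Primary-structure tip deflection at E by superposition:
  point load 103.8 at a = 4.4: Pa²(3L − a)/(6EI) = 9579/EI
  triangular load, peak 43 at the fixed end: w₀L⁴/(30EI) = 20985/EI
  δ_0 = 30564/EI
Flexibility coefficient — unit upward force at E: δ_{EE} = L³/(3EI) = 443.7/EI.
The prop prevents deflection at E: R_E = δ_0/δ_{EE} = 30564/443.7 = 68.89 kN.
Moment equilibrium about D: M_D = Σ(load moments about D) − R_E·L = 1324 − 68.89×11 = 566.1 kN·m.

M_D = 566.1 kN·m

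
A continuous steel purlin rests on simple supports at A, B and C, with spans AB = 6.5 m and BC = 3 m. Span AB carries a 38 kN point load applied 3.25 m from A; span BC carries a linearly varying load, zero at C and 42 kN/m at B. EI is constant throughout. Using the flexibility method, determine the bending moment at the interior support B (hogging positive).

Take M_B as the redundant. Released structure: two simple spans AB and BC with a hinge at B.
Rotations at B on the released spans (each span's end-slope, ×1/EI):
  span AB: point load 38 at a = 3.25: Pab(L + a)/(6LEI) = 100.3/EI
  span BC: triangular load, peak 42: w₀L³/(45EI) = 25.2/EI
  relative rotation θ_0 = (100.3 + 25.2)/EI = 125.5/EI
A unit hogging moment at B produces rotation L₁/(3EI) + L₂/(3EI) = 3.167/EI.
Slope continuity at B: θ_0 = M_B·3.167/EI, so M_B = 125.5/3.167 = 39.65 kN·m (hogging).

M_B = 39.65 kN·m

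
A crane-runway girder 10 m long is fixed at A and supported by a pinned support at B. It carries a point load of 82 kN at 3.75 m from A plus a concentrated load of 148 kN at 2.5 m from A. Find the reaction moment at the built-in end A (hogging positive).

M_A = 399 kN·m

Release the roller at B. Primary structure: cantilever fixed at A.
Primary-structure tip deflection at B by superposition:
  point load 82 at a = 3.75: Pa²(3L − a)/(6EI) = 5045/EI
  point load 148 at a = 2.5: Pa²(3L − a)/(6EI) = 4240/EI
  δ_0 = 9285/EI
Flexibility coefficient — unit upward force at B: δ_{BB} = L³/(3EI) = 333.3/EI.
The prop prevents deflection at B: R_B = δ_0/δ_{BB} = 9285/333.3 = 27.85 kN.
Moment equilibrium about A: M_A = Σ(load moments about A) − R_B·L = 677.5 − 27.85×10 = 399 kN·m.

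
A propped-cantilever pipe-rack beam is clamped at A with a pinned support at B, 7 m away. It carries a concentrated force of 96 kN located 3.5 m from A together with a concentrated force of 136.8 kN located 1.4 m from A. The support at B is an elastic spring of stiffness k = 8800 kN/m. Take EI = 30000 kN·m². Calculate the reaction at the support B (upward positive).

Release the roller at B. Primary structure: cantilever fixed at A.
Downward deflection at the released point B due to the loads:
  point load 96 at a = 3.5: Pa²(3L − a)/(6EI) = 3430/EI
  point load 136.8 at a = 1.4: Pa²(3L − a)/(6EI) = 875.9/EI
  δ_0 = 4306/EI
Flexibility coefficient — unit upward force at B: δ_{BB} = L³/(3EI) = 114.3/EI.
With EI = 30000 kN·m²: δ_0 = 0.14353 m and δ_{BB} = 0.003811 m/kN.
Compatibility — the spring shortens by R_B/k under the reaction it provides: δ_0 − R_B·δ_{BB} = R_B/k. With 1/k = 0.000114 m/kN, R_B = δ_0 / (δ_{BB} + 1/k) = 0.14353 / (0.003811 + 0.000114) = 36.57 kN.

R_B = 36.57 kN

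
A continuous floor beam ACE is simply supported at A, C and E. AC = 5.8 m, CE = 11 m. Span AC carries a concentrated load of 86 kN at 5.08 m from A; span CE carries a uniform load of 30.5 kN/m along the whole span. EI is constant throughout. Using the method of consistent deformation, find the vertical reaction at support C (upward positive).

Release continuity at C by inserting a hinge; the redundant is the internal moment M_C. The primary structure is two simply-supported spans AC and CE.
Discontinuity in slope at C on the released structure — sum the simple-span end rotations:
  span AC: point load 86 at a = 5.08: Pab(L + a)/(6LEI) = 98.34/EI
  span CE: UDL 30.5: wL³/(24EI) = 1691/EI
  relative rotation θ_0 = (98.34 + 1691)/EI = 1790/EI
A unit hogging moment at C produces rotation L₁/(3EI) + L₂/(3EI) = 5.6/EI.
Compatibility: M_C·(L₁+L₂)/(3EI) = θ_0, giving M_C = 319.6 kN·m (hogging).
Span AC, ΣM about A with M_C applied at C: R_C^{AC}·5.8 = 436.9 + 319.6, so R_C^{AC} = 130.4 kN and R_A = 86 − 130.4 = -44.43 kN.
Span CE, ΣM about E: R_C^{CE}·11 = 1845 + 319.6, so R_C^{CE} = 196.8 kN and R_E = 335.5 − 196.8 = 138.7 kN.
R_C = 130.4 + 196.8 = 327.2 kN.

R_C = 327.2 kN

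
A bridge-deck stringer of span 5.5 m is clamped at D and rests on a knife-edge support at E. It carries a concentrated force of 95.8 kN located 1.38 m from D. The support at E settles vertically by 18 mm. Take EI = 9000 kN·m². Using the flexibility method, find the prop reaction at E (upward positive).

R_E = 5.369 kN

Remove the prop at E; the released (primary) structure is a cantilever built in at D.
Downward deflection at the released point E due to the loads:
  point load 95.8 at a = 1.38: Pa²(3L − a)/(6EI) = 459.8/EI
Tip deflection under a unit load at E: L³/(3EI) = 55.46/EI.
With EI = 9000 kN·m²: δ_0 = 0.051084 m and δ_{EE} = 0.006162 m/kN.
Compatibility — the beam at E must follow the support down by 0.018 m: δ_0 − R_E·δ_{EE} = 0.018, so R_E = (0.051084 − 0.018)/0.006162 = 5.369 kN.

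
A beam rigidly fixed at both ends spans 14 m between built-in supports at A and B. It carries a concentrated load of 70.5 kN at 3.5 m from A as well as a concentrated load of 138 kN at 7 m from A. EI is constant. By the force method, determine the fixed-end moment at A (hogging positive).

Release both end moments; the primary structure is a simply-supported span AB with redundants M_A and M_B.
End rotations of the released simple span under the applied load (×1/EI):
  at A: point load 70.5 at a = 3.5: Pab(L + b)/(6LEI) = 755.7/EI
  at B: point load 70.5 at a = 3.5: Pab(L + a)/(6LEI) = 539.8/EI
  at A: point load 138 at a = 7: Pab(L + b)/(6LEI) = 1690/EI
  at B: point load 138 at a = 7: Pab(L + a)/(6LEI) = 1690/EI
  θ_A0 = 2446/EI,  θ_B0 = 2230/EI
Flexibility coefficients: a unit moment at one end gives L/(3EI) there and L/(6EI) at the far end, so f₁₁ = f₂₂ = 4.667/EI and f₁₂ = f₂₁ = 2.333/EI.
Compatibility — zero rotation at each built-in end:
  4.667 M_A + 2.333 M_B = 2446
  2.333 M_A + 4.667 M_B = 2230
Solving the pair gives M_A = 380.3 kN·m and M_B = 287.8 kN·m (hogging).

M_A = 380.3 kN·m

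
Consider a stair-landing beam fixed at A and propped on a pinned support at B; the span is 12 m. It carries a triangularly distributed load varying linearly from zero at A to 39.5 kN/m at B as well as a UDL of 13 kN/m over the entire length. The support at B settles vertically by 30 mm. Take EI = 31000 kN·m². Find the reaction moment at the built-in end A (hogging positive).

Remove the prop at B; the released (primary) structure is a cantilever built in at A.
Downward deflection at the released point B due to the loads:
  triangular load, peak 39.5 at the free end: 11w₀L⁴/(120EI) = 75082/EI
  UDL 13: wL⁴/(8EI) = 33696/EI
  δ_0 = 108778/EI
Flexibility coefficient — unit upward force at B: δ_{BB} = L³/(3EI) = 576/EI.
With EI = 31000 kN·m²: δ_0 = 3.509 m and δ_{BB} = 0.018581 m/kN.
Compatibility — the beam at B must follow the support down by 0.03 m: δ_0 − R_B·δ_{BB} = 0.03, so R_B = (3.509 − 0.03)/0.018581 = 187.2 kN.
Moment equilibrium about A: M_A = Σ(load moments about A) − R_B·L = 2832 − 187.2×12 = 585.2 kN·m.

M_A = 585.2 kN·m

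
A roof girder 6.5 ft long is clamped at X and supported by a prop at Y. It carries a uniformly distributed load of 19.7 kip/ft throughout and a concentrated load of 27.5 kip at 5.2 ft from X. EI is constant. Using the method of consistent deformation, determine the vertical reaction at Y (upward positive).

Remove the prop at Y; the released (primary) structure is a cantilever built in at X.
Downward deflection at the released point Y due to the loads:
  UDL 19.7: wL⁴/(8EI) = 4396/EI
  point load 27.5 at a = 5.2: Pa²(3L − a)/(6EI) = 1772/EI
  δ_0 = 6168/EI
Tip deflection under a unit load at Y: L³/(3EI) = 91.54/EI.
The prop prevents deflection at Y: R_Y = δ_0/δ_{YY} = 6168/91.54 = 67.38 kip.

R_Y = 67.38 kip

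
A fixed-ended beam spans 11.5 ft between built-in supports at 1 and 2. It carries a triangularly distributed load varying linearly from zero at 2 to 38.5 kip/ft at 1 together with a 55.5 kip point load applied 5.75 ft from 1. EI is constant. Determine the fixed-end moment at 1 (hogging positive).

M_1 = 334.4 kip·ft

Take the two fixed-end moments M_1, M_2 as redundants; the released structure is the simple span 12.
On the primary (simply-supported) span, the end slopes from the loading are:
  at 1: triangular load, peak 38.5: w₀L³/(45EI) = 1301/EI
  at 2: triangular load, peak 38.5: 7w₀L³/(360EI) = 1139/EI
  at 1: point load 55.5 at a = 5.75: Pab(L + b)/(6LEI) = 458.7/EI
  at 2: point load 55.5 at a = 5.75: Pab(L + a)/(6LEI) = 458.7/EI
  θ_10 = 1760/EI,  θ_20 = 1597/EI
Flexibility coefficients: a unit moment at one end gives L/(3EI) there and L/(6EI) at the far end, so f₁₁ = f₂₂ = 3.833/EI and f₁₂ = f₂₁ = 1.917/EI.
Compatibility — zero rotation at each built-in end:
  3.833 M_1 + 1.917 M_2 = 1760
  1.917 M_1 + 3.833 M_2 = 1597
Solving the pair gives M_1 = 334.4 kip·ft and M_2 = 249.5 kip·ft (hogging).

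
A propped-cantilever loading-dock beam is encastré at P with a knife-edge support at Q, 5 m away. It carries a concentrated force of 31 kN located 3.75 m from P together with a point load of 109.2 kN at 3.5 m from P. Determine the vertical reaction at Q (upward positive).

Remove the prop at Q; the released (primary) structure is a cantilever built in at P.
Free-end deflection of the primary structure under the applied loading (downward +):
  point load 31 at a = 3.75: Pa²(3L − a)/(6EI) = 817.4/EI
  point load 109.2 at a = 3.5: Pa²(3L − a)/(6EI) = 2564/EI
  δ_0 = 3381/EI
Tip deflection under a unit load at Q: L³/(3EI) = 41.67/EI.
Compatibility at Q: δ_0 − R_Q·δ_{QQ} = 0, so R_Q = 3381/41.67 = 81.15 kN.

R_Q = 81.15 kN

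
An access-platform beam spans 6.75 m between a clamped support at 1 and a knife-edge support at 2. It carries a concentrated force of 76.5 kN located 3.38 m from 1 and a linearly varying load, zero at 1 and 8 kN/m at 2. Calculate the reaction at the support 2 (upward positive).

R_2 = 38.82 kN

Choose R_2 as the redundant. The primary structure is the cantilever fixed at 1.
Deflection at 2 on the released cantilever, summing each load's contribution:
  point load 76.5 at a = 3.38: Pa²(3L − a)/(6EI) = 2457/EI
  triangular load, peak 8 at the free end: 11w₀L⁴/(120EI) = 1522/EI
  δ_0 = 3980/EI
Flexibility coefficient — unit upward force at 2: δ_{22} = L³/(3EI) = 102.5/EI.
Compatibility at 2: δ_0 − R_2·δ_{22} = 0, so R_2 = 3980/102.5 = 38.82 kN.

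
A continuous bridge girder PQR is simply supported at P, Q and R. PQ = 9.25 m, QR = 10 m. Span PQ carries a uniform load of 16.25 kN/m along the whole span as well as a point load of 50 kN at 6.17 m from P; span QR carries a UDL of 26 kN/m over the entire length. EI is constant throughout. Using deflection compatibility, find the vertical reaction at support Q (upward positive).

Release continuity at Q by inserting a hinge; the redundant is the internal moment M_Q. The primary structure is two simply-supported spans PQ and QR.
End slopes at the hinge Q, treating each span as simply supported:
  span PQ: UDL 16.25: wL³/(24EI) = 535.9/EI
  span PQ: point load 50 at a = 6.17: Pab(L + a)/(6LEI) = 264/EI
  span QR: UDL 26: wL³/(24EI) = 1083/EI
  relative rotation θ_0 = (799.9 + 1083)/EI = 1883/EI
A unit hogging moment at Q produces rotation L₁/(3EI) + L₂/(3EI) = 6.417/EI.
Slope continuity at Q: θ_0 = M_Q·6.417/EI, so M_Q = 1883/6.417 = 293.5 kN·m (hogging).
Span PQ, ΣM about P with M_Q applied at Q: R_Q^{PQ}·9.25 = 1004 + 293.5, so R_Q^{PQ} = 140.2 kN and R_P = 200.3 − 140.2 = 60.08 kN.
Span QR, ΣM about R: R_Q^{QR}·10 = 1300 + 293.5, so R_Q^{QR} = 159.3 kN and R_R = 260 − 159.3 = 100.7 kN.
R_Q = 140.2 + 159.3 = 299.6 kN.

R_Q = 299.6 kN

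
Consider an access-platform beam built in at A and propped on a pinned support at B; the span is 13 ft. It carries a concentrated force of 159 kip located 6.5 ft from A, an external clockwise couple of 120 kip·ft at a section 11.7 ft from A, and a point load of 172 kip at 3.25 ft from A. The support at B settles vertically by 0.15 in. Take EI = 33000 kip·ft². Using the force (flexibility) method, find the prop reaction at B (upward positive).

R_B = 77.61 kip

Take the reaction at B as the redundant and release it; the primary structure is a cantilever fixed at A.
Deflection at B on the released cantilever, summing each load's contribution:
  point load 159 at a = 6.5: Pa²(3L − a)/(6EI) = 36388/EI
  clockwise couple 120 at a = 11.7: M₀a(2L − a)/(2EI) = 10039/EI
  point load 172 at a = 3.25: Pa²(3L − a)/(6EI) = 10825/EI
  δ_0 = 57251/EI
Tip deflection under a unit load at B: L³/(3EI) = 732.3/EI.
With EI = 33000 kip·ft²: δ_0 = 1.7349 ft and δ_{BB} = 0.022192 ft/kip.
Compatibility — the beam at B must follow the support down by 0.0125 ft: δ_0 − R_B·δ_{BB} = 0.0125, so R_B = (1.7349 − 0.0125)/0.022192 = 77.61 kip.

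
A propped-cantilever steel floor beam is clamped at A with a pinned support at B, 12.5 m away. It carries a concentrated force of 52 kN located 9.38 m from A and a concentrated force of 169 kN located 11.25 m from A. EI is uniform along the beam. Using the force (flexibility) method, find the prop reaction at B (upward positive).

R_B = 176.7 kN

Take the reaction at B as the redundant and release it; the primary structure is a cantilever fixed at A.
Downward deflection at the released point B due to the loads:
  point load 52 at a = 9.38: Pa²(3L − a)/(6EI) = 21442/EI
  point load 169 at a = 11.25: Pa²(3L − a)/(6EI) = 93577/EI
  δ_0 = 115020/EI
Tip deflection under a unit load at B: L³/(3EI) = 651/EI.
Compatibility at B: δ_0 − R_B·δ_{BB} = 0, so R_B = 115020/651 = 176.7 kN.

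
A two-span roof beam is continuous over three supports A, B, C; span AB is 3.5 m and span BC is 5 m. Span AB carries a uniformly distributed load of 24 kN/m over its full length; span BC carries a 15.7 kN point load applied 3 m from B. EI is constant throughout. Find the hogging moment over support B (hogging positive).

Take M_B as the redundant. Released structure: two simple spans AB and BC with a hinge at B.
End slopes at the hinge B, treating each span as simply supported:
  span AB: UDL 24: wL³/(24EI) = 42.88/EI
  span BC: point load 15.7 at a = 3: Pab(L + b)/(6LEI) = 21.98/EI
  relative rotation θ_0 = (42.88 + 21.98)/EI = 64.86/EI
A unit hogging moment at B produces rotation L₁/(3EI) + L₂/(3EI) = 2.833/EI.
Compatibility: M_B·(L₁+L₂)/(3EI) = θ_0, giving M_B = 22.89 kN·m (hogging).

M_B = 22.89 kN·m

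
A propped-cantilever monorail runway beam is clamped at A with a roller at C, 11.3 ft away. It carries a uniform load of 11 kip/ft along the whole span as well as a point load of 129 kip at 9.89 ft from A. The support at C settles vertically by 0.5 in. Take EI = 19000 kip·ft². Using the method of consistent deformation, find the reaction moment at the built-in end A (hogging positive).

Release the roller at C. Primary structure: cantilever fixed at A.
Downward deflection at the released point C due to the loads:
  UDL 11: wL⁴/(8EI) = 22419/EI
  point load 129 at a = 9.89: Pa²(3L − a)/(6EI) = 50492/EI
  δ_0 = 72911/EI
Flexibility coefficient — unit upward force at C: δ_{CC} = L³/(3EI) = 481/EI.
With EI = 19000 kip·ft²: δ_0 = 3.8374 ft and δ_{CC} = 0.025314 ft/kip.
Compatibility — the beam at C must follow the support down by 0.04167 ft: δ_0 − R_C·δ_{CC} = 0.04167, so R_C = (3.8374 − 0.04167)/0.025314 = 149.9 kip.
Moment equilibrium about A: M_A = Σ(load moments about A) − R_C·L = 1978 − 149.9×11.3 = 283.7 kip·ft.

M_A = 283.7 kip·ft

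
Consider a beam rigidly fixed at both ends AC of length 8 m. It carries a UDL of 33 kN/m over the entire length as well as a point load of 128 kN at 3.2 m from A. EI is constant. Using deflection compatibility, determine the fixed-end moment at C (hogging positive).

M_C = 274.3 kN·m

Take the two fixed-end moments M_A, M_C as redundants; the released structure is the simple span AC.
On the primary (simply-supported) span, the end slopes from the loading are:
  at A: UDL 33: wL³/(24EI) = 704/EI
  at C: UDL 33: wL³/(24EI) = 704/EI
  at A: point load 128 at a = 3.2: Pab(L + b)/(6LEI) = 524.3/EI
  at C: point load 128 at a = 3.2: Pab(L + a)/(6LEI) = 458.8/EI
  θ_A0 = 1228/EI,  θ_C0 = 1163/EI
Flexibility coefficients: a unit moment at one end gives L/(3EI) there and L/(6EI) at the far end, so f₁₁ = f₂₂ = 2.667/EI and f₁₂ = f₂₁ = 1.333/EI.
Compatibility — zero rotation at each built-in end:
  2.667 M_A + 1.333 M_C = 1228
  1.333 M_A + 2.667 M_C = 1163
Solving the pair gives M_A = 323.5 kN·m and M_C = 274.3 kN·m (hogging).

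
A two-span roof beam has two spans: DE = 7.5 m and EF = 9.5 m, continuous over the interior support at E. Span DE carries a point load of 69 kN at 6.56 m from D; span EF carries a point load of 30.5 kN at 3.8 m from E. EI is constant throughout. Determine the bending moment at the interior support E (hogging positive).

Take M_E as the redundant. Released structure: two simple spans DE and EF with a hinge at E.
End slopes at the hinge E, treating each span as simply supported:
  span DE: point load 69 at a = 6.56: Pab(L + a)/(6LEI) = 132.9/EI
  span EF: point load 30.5 at a = 3.8: Pab(L + b)/(6LEI) = 176.2/EI
  relative rotation θ_0 = (132.9 + 176.2)/EI = 309.1/EI
A unit hogging moment at E produces rotation L₁/(3EI) + L₂/(3EI) = 5.667/EI.
Slope continuity at E: θ_0 = M_E·5.667/EI, so M_E = 309.1/5.667 = 54.55 kN·m (hogging).

M_E = 54.55 kN·m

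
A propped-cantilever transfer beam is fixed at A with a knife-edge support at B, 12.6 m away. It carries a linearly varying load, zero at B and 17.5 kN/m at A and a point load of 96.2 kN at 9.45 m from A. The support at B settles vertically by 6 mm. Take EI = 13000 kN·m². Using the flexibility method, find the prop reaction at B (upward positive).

Remove the prop at B; the released (primary) structure is a cantilever built in at A.
Downward deflection at the released point B due to the loads:
  triangular load, peak 17.5 at the fixed end: w₀L⁴/(30EI) = 14703/EI
  point load 96.2 at a = 9.45: Pa²(3L − a)/(6EI) = 40592/EI
  δ_0 = 55295/EI
Tip deflection under a unit load at B: L³/(3EI) = 666.8/EI.
With EI = 13000 kN·m²: δ_0 = 4.2534 m and δ_{BB} = 0.051292 m/kN.
Compatibility — the beam at B must follow the support down by 0.006 m: δ_0 − R_B·δ_{BB} = 0.006, so R_B = (4.2534 − 0.006)/0.051292 = 82.81 kN.

R_B = 82.81 kN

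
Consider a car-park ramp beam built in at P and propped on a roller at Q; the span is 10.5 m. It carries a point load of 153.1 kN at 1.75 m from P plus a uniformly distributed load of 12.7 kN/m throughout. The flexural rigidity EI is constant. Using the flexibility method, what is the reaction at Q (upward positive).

R_Q = 56.03 kN

Remove the prop at Q; the released (primary) structure is a cantilever built in at P.
Primary-structure tip deflection at Q by superposition:
  point load 153.1 at a = 1.75: Pa²(3L − a)/(6EI) = 2325/EI
  UDL 12.7: wL⁴/(8EI) = 19296/EI
  δ_0 = 21621/EI
Flexibility coefficient — unit upward force at Q: δ_{QQ} = L³/(3EI) = 385.9/EI.
The prop prevents deflection at Q: R_Q = δ_0/δ_{QQ} = 21621/385.9 = 56.03 kN.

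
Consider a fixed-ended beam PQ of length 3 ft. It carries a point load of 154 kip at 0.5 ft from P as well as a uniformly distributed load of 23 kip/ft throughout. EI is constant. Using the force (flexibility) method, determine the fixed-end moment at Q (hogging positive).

Release both end moments; the primary structure is a simply-supported span PQ with redundants M_P and M_Q.
On the primary (simply-supported) span, the end slopes from the loading are:
  at P: point load 154 at a = 0.5: Pab(L + b)/(6LEI) = 58.82/EI
  at Q: point load 154 at a = 0.5: Pab(L + a)/(6LEI) = 37.43/EI
  at P: UDL 23: wL³/(24EI) = 25.88/EI
  at Q: UDL 23: wL³/(24EI) = 25.88/EI
  θ_P0 = 84.69/EI,  θ_Q0 = 63.31/EI
Flexibility coefficients: a unit moment at one end gives L/(3EI) there and L/(6EI) at the far end, so f₁₁ = f₂₂ = 1/EI and f₁₂ = f₂₁ = 0.5/EI.
Compatibility — zero rotation at each built-in end:
  1 M_P + 0.5 M_Q = 84.69
  0.5 M_P + 1 M_Q = 63.31
Solving the pair gives M_P = 70.72 kip·ft and M_Q = 27.94 kip·ft (hogging).

M_Q = 27.94 kip·ft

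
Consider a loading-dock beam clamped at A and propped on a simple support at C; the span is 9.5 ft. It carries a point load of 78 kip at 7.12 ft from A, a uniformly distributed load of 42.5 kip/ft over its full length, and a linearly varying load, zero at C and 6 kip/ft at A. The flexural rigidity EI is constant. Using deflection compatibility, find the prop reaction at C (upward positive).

Take the reaction at C as the redundant and release it; the primary structure is a cantilever fixed at A.
Free-end deflection of the primary structure under the applied loading (downward +):
  point load 78 at a = 7.12: Pa²(3L − a)/(6EI) = 14090/EI
  UDL 42.5: wL⁴/(8EI) = 43271/EI
  triangular load, peak 6 at the fixed end: w₀L⁴/(30EI) = 1629/EI
  δ_0 = 58990/EI
Flexibility coefficient — unit upward force at C: δ_{CC} = L³/(3EI) = 285.8/EI.
The prop prevents deflection at C: R_C = δ_0/δ_{CC} = 58990/285.8 = 206.4 kip.

R_C = 206.4 kip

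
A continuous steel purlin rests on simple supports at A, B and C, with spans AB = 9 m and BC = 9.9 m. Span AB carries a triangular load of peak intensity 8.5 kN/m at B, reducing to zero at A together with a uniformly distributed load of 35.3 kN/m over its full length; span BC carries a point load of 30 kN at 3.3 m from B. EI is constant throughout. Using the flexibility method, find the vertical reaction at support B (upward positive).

Insert a hinge at B; M_B is the redundant, and each span becomes simply supported.
Rotations at B on the released spans (each span's end-slope, ×1/EI):
  span AB: triangular load, peak 8.5: w₀L³/(45EI) = 137.7/EI
  span AB: UDL 35.3: wL³/(24EI) = 1072/EI
  span BC: point load 30 at a = 3.3: Pab(L + b)/(6LEI) = 181.5/EI
  relative rotation θ_0 = (1210 + 181.5)/EI = 1391/EI
A unit hogging moment at B produces rotation L₁/(3EI) + L₂/(3EI) = 6.3/EI.
Slope continuity at B: θ_0 = M_B·6.3/EI, so M_B = 1391/6.3 = 220.9 kN·m (hogging).
Span AB, ΣM about A with M_B applied at B: R_B^{AB}·9 = 1659 + 220.9, so R_B^{AB} = 208.9 kN and R_A = 355.9 − 208.9 = 147.1 kN.
Span BC, ΣM about C: R_B^{BC}·9.9 = 198 + 220.9, so R_B^{BC} = 42.31 kN and R_C = 30 − 42.31 = -12.31 kN.
R_B = 208.9 + 42.31 = 251.2 kN.

R_B = 251.2 kN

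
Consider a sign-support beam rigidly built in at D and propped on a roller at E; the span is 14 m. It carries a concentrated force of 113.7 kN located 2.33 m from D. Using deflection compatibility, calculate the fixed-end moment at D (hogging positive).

M_D = 202.5 kN·m

Release the roller at E. Primary structure: cantilever fixed at D.
Deflection at E on the released cantilever, summing each load's contribution:
  point load 113.7 at a = 2.33: Pa²(3L − a)/(6EI) = 4081/EI
Tip deflection under a unit load at E: L³/(3EI) = 914.7/EI.
Compatibility at E: δ_0 − R_E·δ_{EE} = 0, so R_E = 4081/914.7 = 4.462 kN.
Moment equilibrium about D: M_D = Σ(load moments about D) − R_E·L = 264.9 − 4.462×14 = 202.5 kN·m.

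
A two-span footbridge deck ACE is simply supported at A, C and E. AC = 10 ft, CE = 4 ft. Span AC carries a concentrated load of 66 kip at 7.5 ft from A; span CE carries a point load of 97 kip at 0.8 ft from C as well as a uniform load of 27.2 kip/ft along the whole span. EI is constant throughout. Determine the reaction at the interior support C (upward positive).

Take M_C as the redundant. Released structure: two simple spans AC and CE with a hinge at C.
Discontinuity in slope at C on the released structure — sum the simple-span end rotations:
  span AC: point load 66 at a = 7.5: Pab(L + a)/(6LEI) = 360.9/EI
  span CE: point load 97 at a = 0.8: Pab(L + b)/(6LEI) = 74.5/EI
  span CE: UDL 27.2: wL³/(24EI) = 72.53/EI
  relative rotation θ_0 = (360.9 + 147)/EI = 508/EI
A unit hogging moment at C produces rotation L₁/(3EI) + L₂/(3EI) = 4.667/EI.
Slope continuity at C: θ_0 = M_C·4.667/EI, so M_C = 508/4.667 = 108.9 kip·ft (hogging).
Span AC, ΣM about A with M_C applied at C: R_C^{AC}·10 = 495 + 108.9, so R_C^{AC} = 60.39 kip and R_A = 66 − 60.39 = 5.615 kip.
Span CE, ΣM about E: R_C^{CE}·4 = 528 + 108.9, so R_C^{CE} = 159.2 kip and R_E = 205.8 − 159.2 = 46.59 kip.
R_C = 60.39 + 159.2 = 219.6 kip.

R_C = 219.6 kip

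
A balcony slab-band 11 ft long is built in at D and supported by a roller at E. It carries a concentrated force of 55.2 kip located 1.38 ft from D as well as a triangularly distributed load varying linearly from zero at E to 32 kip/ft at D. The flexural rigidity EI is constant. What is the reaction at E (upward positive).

R_E = 36.45 kip

Take the reaction at E as the redundant and release it; the primary structure is a cantilever fixed at D.
Deflection at E on the released cantilever, summing each load's contribution:
  point load 55.2 at a = 1.38: Pa²(3L − a)/(6EI) = 554/EI
  triangular load, peak 32 at the fixed end: w₀L⁴/(30EI) = 15617/EI
  δ_0 = 16171/EI
Tip deflection under a unit load at E: L³/(3EI) = 443.7/EI.
The prop prevents deflection at E: R_E = δ_0/δ_{EE} = 16171/443.7 = 36.45 kip.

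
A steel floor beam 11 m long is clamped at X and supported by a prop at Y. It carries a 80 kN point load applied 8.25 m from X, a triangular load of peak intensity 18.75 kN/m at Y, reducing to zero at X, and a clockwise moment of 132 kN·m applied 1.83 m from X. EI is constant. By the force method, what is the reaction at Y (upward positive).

R_Y = 112.8 kN

Remove the prop at Y; the released (primary) structure is a cantilever built in at X.
Deflection at Y on the released cantilever, summing each load's contribution:
  point load 80 at a = 8.25: Pa²(3L − a)/(6EI) = 22461/EI
  triangular load, peak 18.75 at the free end: 11w₀L⁴/(120EI) = 25164/EI
  clockwise couple 132 at a = 1.83: M₀a(2L − a)/(2EI) = 2436/EI
  δ_0 = 50061/EI
Flexibility coefficient — unit upward force at Y: δ_{YY} = L³/(3EI) = 443.7/EI.
The prop prevents deflection at Y: R_Y = δ_0/δ_{YY} = 50061/443.7 = 112.8 kN.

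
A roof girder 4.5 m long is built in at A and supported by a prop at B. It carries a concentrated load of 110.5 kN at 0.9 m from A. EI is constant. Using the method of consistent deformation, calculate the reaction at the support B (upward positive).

R_B = 6.188 kN

Release the roller at B. Primary structure: cantilever fixed at A.
Downward deflection at the released point B due to the loads:
  point load 110.5 at a = 0.9: Pa²(3L − a)/(6EI) = 188/EI
Tip deflection under a unit load at B: L³/(3EI) = 30.38/EI.
Compatibility at B: δ_0 − R_B·δ_{BB} = 0, so R_B = 188/30.38 = 6.188 kN.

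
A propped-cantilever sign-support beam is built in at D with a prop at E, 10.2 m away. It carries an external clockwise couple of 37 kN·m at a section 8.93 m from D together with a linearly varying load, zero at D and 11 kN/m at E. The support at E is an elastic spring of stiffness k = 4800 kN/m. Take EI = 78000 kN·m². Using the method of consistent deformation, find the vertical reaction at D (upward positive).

R_D = 21.48 kN

Release the roller at E. Primary structure: cantilever fixed at D.
Free-end deflection of the primary structure under the applied loading (downward +):
  clockwise couple 37 at a = 8.93: M₀a(2L − a)/(2EI) = 1895/EI
  triangular load, peak 11 at the free end: 11w₀L⁴/(120EI) = 10915/EI
  δ_0 = 12809/EI
Flexibility coefficient — unit upward force at E: δ_{EE} = L³/(3EI) = 353.7/EI.
With EI = 78000 kN·m²: δ_0 = 0.16422 m and δ_{EE} = 0.004535 m/kN.
Compatibility — the spring shortens by R_E/k under the reaction it provides: δ_0 − R_E·δ_{EE} = R_E/k. With 1/k = 0.000208 m/kN, R_E = δ_0 / (δ_{EE} + 1/k) = 0.16422 / (0.004535 + 0.000208) = 34.62 kN.
Vertical equilibrium: R_D = ΣP − R_E = 56.1 − 34.62 = 21.48 kN.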